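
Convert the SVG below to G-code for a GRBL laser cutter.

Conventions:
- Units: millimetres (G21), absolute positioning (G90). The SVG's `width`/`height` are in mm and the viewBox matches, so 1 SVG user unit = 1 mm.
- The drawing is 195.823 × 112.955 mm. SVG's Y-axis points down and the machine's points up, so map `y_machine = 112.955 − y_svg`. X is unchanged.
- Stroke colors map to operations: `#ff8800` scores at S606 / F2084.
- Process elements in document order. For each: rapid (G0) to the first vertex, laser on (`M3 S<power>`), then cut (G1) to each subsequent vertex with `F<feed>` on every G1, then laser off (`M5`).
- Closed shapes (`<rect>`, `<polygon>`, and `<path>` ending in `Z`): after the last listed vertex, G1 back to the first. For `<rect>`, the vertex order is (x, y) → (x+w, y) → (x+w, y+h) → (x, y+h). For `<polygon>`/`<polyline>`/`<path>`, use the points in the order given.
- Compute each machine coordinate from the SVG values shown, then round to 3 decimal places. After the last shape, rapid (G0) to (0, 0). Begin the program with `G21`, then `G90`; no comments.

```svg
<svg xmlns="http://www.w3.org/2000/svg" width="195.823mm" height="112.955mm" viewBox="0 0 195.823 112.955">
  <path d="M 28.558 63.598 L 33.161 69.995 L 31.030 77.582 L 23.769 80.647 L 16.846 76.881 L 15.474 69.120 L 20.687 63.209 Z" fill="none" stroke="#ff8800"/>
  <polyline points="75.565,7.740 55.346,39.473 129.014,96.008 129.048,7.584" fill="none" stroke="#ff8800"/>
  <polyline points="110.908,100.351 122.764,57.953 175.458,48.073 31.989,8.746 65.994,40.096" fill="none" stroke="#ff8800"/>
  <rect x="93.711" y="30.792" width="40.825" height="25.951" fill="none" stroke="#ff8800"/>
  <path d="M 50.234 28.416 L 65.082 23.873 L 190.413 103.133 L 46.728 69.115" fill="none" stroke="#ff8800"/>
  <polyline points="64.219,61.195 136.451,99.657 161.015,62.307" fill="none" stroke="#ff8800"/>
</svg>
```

G21
G90
G0 X28.558 Y49.357
M3 S606
G1 X33.161 Y42.960 F2084
G1 X31.030 Y35.373 F2084
G1 X23.769 Y32.308 F2084
G1 X16.846 Y36.074 F2084
G1 X15.474 Y43.835 F2084
G1 X20.687 Y49.746 F2084
G1 X28.558 Y49.357 F2084
M5
G0 X75.565 Y105.215
M3 S606
G1 X55.346 Y73.482 F2084
G1 X129.014 Y16.947 F2084
G1 X129.048 Y105.371 F2084
M5
G0 X110.908 Y12.604
M3 S606
G1 X122.764 Y55.002 F2084
G1 X175.458 Y64.882 F2084
G1 X31.989 Y104.209 F2084
G1 X65.994 Y72.859 F2084
M5
G0 X93.711 Y82.163
M3 S606
G1 X134.536 Y82.163 F2084
G1 X134.536 Y56.212 F2084
G1 X93.711 Y56.212 F2084
G1 X93.711 Y82.163 F2084
M5
G0 X50.234 Y84.539
M3 S606
G1 X65.082 Y89.082 F2084
G1 X190.413 Y9.822 F2084
G1 X46.728 Y43.840 F2084
M5
G0 X64.219 Y51.760
M3 S606
G1 X136.451 Y13.298 F2084
G1 X161.015 Y50.648 F2084
M5
G0 X0.000 Y0.000

viewBox `0 0 195.823 112.955` with mm width/height → 1 unit = 1 mm. Flip: y_m = 112.955 − y_svg.

**Shape 1** — `<path>` regular polygon, stroke `#ff8800` → score (S606, F2084). Machine vertices: (28.558,49.357) → (33.161,42.960) → (31.030,35.373) → (23.769,32.308) → (16.846,36.074) → (15.474,43.835) → (20.687,49.746) → (28.558,49.357). Closed: final G1 returns to the first vertex.

**Shape 2** — `<polyline>` open polyline, stroke `#ff8800` → score (S606, F2084). Machine vertices: (75.565,105.215) → (55.346,73.482) → (129.014,16.947) → (129.048,105.371). Open path.

**Shape 3** — `<polyline>` open polyline, stroke `#ff8800` → score (S606, F2084). Machine vertices: (110.908,12.604) → (122.764,55.002) → (175.458,64.882) → (31.989,104.209) → (65.994,72.859). Open path.

**Shape 4** — `<rect>` rectangle, stroke `#ff8800` → score (S606, F2084). Machine vertices: (93.711,82.163) → (134.536,82.163) → (134.536,56.212) → (93.711,56.212) → (93.711,82.163). Closed: final G1 returns to the first vertex.

**Shape 5** — `<path>` open polyline, stroke `#ff8800` → score (S606, F2084). Machine vertices: (50.234,84.539) → (65.082,89.082) → (190.413,9.822) → (46.728,43.840). Open path.

**Shape 6** — `<polyline>` open polyline, stroke `#ff8800` → score (S606, F2084). Machine vertices: (64.219,51.760) → (136.451,13.298) → (161.015,50.648). Open path.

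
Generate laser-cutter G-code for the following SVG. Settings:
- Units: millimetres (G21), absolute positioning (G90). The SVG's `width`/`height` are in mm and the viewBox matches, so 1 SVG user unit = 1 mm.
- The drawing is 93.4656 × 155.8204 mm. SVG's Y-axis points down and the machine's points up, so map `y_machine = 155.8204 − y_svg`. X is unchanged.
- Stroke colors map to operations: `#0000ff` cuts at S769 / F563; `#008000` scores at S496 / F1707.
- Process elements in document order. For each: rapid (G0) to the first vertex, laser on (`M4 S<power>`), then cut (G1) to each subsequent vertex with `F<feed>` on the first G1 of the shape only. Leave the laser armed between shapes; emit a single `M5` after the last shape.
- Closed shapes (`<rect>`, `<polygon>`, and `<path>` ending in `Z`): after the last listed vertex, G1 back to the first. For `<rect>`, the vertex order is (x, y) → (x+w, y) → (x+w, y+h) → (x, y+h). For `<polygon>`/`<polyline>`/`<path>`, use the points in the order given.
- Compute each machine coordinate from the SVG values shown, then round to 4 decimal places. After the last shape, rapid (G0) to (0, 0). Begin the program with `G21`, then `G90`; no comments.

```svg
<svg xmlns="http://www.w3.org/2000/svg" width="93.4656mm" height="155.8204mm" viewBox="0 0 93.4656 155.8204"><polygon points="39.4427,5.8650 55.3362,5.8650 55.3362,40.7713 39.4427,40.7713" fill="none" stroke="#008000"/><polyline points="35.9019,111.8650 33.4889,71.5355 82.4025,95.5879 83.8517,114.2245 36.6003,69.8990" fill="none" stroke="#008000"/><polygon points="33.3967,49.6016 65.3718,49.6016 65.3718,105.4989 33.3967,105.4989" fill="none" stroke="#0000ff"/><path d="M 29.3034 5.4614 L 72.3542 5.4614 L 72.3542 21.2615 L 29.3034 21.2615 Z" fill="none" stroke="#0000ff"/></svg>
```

viewBox `0 0 93.4656 155.8204` with mm width/height → 1 unit = 1 mm. Flip: y_m = 155.8204 − y_svg.

**Shape 1** — `<polygon>` rectangle, stroke `#008000` → score (S496, F1707). Machine vertices: (39.4427,149.9554) → (55.3362,149.9554) → (55.3362,115.0491) → (39.4427,115.0491) → (39.4427,149.9554). Closed: final G1 returns to the first vertex.

**Shape 2** — `<polyline>` open polyline, stroke `#008000` → score (S496, F1707). Machine vertices: (35.9019,43.9554) → (33.4889,84.2849) → (82.4025,60.2325) → (83.8517,41.5959) → (36.6003,85.9214). Open path.

**Shape 3** — `<polygon>` rectangle, stroke `#0000ff` → cut (S769, F563). Machine vertices: (33.3967,106.2188) → (65.3718,106.2188) → (65.3718,50.3215) → (33.3967,50.3215) → (33.3967,106.2188). Closed: final G1 returns to the first vertex.

**Shape 4** — `<path>` rectangle, stroke `#0000ff` → cut (S769, F563). Machine vertices: (29.3034,150.3590) → (72.3542,150.3590) → (72.3542,134.5589) → (29.3034,134.5589) → (29.3034,150.3590). Closed: final G1 returns to the first vertex.

G21
G90
G0 X39.4427 Y149.9554
M4 S496
G1 X55.3362 Y149.9554 F1707
G1 X55.3362 Y115.0491
G1 X39.4427 Y115.0491
G1 X39.4427 Y149.9554
G0 X35.9019 Y43.9554
M4 S496
G1 X33.4889 Y84.2849 F1707
G1 X82.4025 Y60.2325
G1 X83.8517 Y41.5959
G1 X36.6003 Y85.9214
G0 X33.3967 Y106.2188
M4 S769
G1 X65.3718 Y106.2188 F563
G1 X65.3718 Y50.3215
G1 X33.3967 Y50.3215
G1 X33.3967 Y106.2188
G0 X29.3034 Y150.3590
M4 S769
G1 X72.3542 Y150.3590 F563
G1 X72.3542 Y134.5589
G1 X29.3034 Y134.5589
G1 X29.3034 Y150.3590
M5
G0 X0.0000 Y0.0000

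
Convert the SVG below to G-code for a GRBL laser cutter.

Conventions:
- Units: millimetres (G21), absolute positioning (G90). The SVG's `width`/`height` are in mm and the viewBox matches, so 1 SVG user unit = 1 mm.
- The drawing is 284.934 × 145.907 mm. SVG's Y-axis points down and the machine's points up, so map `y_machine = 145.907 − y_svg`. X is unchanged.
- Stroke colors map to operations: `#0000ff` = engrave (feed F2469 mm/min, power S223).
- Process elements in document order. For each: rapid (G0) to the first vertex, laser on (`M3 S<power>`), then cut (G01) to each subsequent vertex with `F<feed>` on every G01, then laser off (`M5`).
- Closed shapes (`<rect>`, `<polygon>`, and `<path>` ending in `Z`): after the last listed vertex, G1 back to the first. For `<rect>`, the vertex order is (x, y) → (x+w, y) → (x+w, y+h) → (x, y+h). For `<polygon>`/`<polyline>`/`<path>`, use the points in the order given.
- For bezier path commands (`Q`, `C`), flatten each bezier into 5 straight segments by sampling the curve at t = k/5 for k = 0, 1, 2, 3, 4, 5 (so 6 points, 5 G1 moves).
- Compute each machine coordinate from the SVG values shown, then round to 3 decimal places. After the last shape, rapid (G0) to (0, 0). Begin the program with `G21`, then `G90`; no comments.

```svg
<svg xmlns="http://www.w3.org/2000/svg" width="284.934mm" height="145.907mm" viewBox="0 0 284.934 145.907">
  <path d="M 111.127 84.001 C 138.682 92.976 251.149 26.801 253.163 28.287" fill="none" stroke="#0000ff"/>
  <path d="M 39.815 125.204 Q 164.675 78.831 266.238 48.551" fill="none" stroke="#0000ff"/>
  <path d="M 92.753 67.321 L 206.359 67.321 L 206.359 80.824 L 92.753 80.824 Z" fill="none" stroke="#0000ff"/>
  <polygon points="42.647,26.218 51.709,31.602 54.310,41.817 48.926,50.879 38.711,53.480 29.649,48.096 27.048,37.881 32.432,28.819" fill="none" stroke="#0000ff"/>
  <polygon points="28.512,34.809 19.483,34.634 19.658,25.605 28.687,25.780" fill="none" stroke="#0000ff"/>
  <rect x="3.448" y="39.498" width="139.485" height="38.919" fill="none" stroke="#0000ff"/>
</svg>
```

G21
G90
G0 X111.127 Y61.906
M3 S223
G01 X136.287 Y64.397 F2469
G01 X172.447 Y78.068 F2469
G01 X210.232 Y96.066 F2469
G01 X240.263 Y111.535 F2469
G01 X253.163 Y117.620 F2469
M5
G0 X39.815 Y20.703
M3 S223
G01 X88.827 Y38.608 F2469
G01 X135.975 Y55.227 F2469
G01 X181.260 Y70.557 F2469
G01 X224.681 Y84.600 F2469
G01 X266.238 Y97.356 F2469
M5
G0 X92.753 Y78.586
M3 S223
G01 X206.359 Y78.586 F2469
G01 X206.359 Y65.083 F2469
G01 X92.753 Y65.083 F2469
G01 X92.753 Y78.586 F2469
M5
G0 X42.647 Y119.689
M3 S223
G01 X51.709 Y114.305 F2469
G01 X54.310 Y104.090 F2469
G01 X48.926 Y95.028 F2469
G01 X38.711 Y92.427 F2469
G01 X29.649 Y97.811 F2469
G01 X27.048 Y108.026 F2469
G01 X32.432 Y117.088 F2469
G01 X42.647 Y119.689 F2469
M5
G0 X28.512 Y111.098
M3 S223
G01 X19.483 Y111.273 F2469
G01 X19.658 Y120.302 F2469
G01 X28.687 Y120.127 F2469
G01 X28.512 Y111.098 F2469
M5
G0 X3.448 Y106.409
M3 S223
G01 X142.933 Y106.409 F2469
G01 X142.933 Y67.490 F2469
G01 X3.448 Y67.490 F2469
G01 X3.448 Y106.409 F2469
M5
G0 X0.000 Y0.000

1 u = 1 mm; y_m = 145.907 − y.

[1] `<path>` cubic bezier, #0000ff→engrave S223 F2469: (111.127,61.906) → (136.287,64.397) → (172.447,78.068) → (210.232,96.066) → (240.263,111.535) → (253.163,117.620)

[2] `<path>` quadratic bezier, #0000ff→engrave S223 F2469: (39.815,20.703) → (88.827,38.608) → (135.975,55.227) → (181.260,70.557) → (224.681,84.600) → (266.238,97.356)

[3] `<path>` rectangle, #0000ff→engrave S223 F2469: (92.753,78.586) → (206.359,78.586) → (206.359,65.083) → (92.753,65.083) → (92.753,78.586) (closed)

[4] `<polygon>` regular polygon, #0000ff→engrave S223 F2469: (42.647,119.689) → (51.709,114.305) → (54.310,104.090) → (48.926,95.028) → (38.711,92.427) → (29.649,97.811) → (27.048,108.026) → (32.432,117.088) → (42.647,119.689) (closed)

[5] `<polygon>` regular polygon, #0000ff→engrave S223 F2469: (28.512,111.098) → (19.483,111.273) → (19.658,120.302) → (28.687,120.127) → (28.512,111.098) (closed)

[6] `<rect>` rectangle, #0000ff→engrave S223 F2469: (3.448,106.409) → (142.933,106.409) → (142.933,67.490) → (3.448,67.490) → (3.448,106.409) (closed)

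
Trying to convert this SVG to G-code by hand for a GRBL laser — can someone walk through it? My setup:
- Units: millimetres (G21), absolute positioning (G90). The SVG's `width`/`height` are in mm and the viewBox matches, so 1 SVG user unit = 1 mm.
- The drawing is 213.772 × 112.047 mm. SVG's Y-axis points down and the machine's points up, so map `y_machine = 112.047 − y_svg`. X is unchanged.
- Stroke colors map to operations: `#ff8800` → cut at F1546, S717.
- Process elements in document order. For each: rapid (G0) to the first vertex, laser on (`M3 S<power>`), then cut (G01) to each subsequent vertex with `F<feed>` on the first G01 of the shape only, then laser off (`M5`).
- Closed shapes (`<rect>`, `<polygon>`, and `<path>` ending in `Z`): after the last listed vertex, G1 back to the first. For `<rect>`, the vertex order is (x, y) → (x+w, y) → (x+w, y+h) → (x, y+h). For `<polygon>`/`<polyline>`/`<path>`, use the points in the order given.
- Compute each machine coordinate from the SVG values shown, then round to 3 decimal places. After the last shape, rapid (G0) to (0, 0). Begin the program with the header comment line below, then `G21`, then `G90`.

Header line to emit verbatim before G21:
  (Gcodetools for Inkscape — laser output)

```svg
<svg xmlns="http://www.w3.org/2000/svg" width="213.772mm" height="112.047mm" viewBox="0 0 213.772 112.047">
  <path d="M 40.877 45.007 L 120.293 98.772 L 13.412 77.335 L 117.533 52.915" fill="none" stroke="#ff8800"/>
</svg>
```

(Gcodetools for Inkscape — laser output)
G21
G90
G0 X40.877 Y67.040
M3 S717
G01 X120.293 Y13.275 F1546
G01 X13.412 Y34.712
G01 X117.533 Y59.132
M5
G0 X0.000 Y0.000

1 u = 1 mm; y_m = 112.047 − y.

[1] `<path>` open polyline, #ff8800→cut S717 F1546: (40.877,67.040) → (120.293,13.275) → (13.412,34.712) → (117.533,59.132)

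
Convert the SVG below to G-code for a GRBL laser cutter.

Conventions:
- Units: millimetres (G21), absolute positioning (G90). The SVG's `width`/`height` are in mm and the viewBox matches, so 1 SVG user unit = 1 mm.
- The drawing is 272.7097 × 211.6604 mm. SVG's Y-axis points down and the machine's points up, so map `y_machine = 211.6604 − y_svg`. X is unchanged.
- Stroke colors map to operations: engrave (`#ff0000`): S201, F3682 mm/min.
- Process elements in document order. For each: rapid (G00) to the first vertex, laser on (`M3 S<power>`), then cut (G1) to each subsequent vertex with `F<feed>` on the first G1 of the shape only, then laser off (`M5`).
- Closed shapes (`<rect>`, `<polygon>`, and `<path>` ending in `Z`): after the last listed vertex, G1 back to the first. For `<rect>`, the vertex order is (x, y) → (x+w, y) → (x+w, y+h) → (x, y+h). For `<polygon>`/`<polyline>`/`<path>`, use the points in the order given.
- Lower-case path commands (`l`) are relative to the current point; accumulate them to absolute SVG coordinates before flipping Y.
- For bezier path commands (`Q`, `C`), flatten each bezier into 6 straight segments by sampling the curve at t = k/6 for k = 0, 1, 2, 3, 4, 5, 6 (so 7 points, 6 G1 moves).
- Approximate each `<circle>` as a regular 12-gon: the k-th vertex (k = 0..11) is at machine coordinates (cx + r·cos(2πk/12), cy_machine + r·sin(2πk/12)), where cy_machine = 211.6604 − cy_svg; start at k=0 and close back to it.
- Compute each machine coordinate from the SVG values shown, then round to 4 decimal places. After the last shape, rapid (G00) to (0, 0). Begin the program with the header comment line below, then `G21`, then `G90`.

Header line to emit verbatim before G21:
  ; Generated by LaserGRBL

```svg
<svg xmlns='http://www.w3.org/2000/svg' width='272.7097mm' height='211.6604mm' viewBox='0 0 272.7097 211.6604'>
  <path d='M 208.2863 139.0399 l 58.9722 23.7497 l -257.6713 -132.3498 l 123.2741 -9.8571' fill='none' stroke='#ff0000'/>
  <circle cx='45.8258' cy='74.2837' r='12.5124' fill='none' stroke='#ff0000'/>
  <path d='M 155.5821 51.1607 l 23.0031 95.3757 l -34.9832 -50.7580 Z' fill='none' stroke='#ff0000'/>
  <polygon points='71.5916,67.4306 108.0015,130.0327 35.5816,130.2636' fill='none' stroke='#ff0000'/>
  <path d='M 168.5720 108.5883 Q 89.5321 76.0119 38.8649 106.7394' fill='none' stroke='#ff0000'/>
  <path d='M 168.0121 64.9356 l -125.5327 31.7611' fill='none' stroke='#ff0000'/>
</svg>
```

Since the viewBox matches the mm dimensions, user units are millimetres directly. The only transform is the Y-flip y_m = 211.6604 − y_svg.

Shape 1 is a open polyline drawn with `<path>`. Its stroke #ff0000 means engrave at S201, F3682. After flipping Y the toolpath is (208.2863,72.6205) → (267.2585,48.8708) → (9.5872,181.2206) → (132.8613,191.0777).

Shape 2 is a circle drawn with `<circle>`. Its stroke #ff0000 means engrave at S201, F3682. After flipping Y the toolpath is (58.3382,137.3767) → (56.6619,143.6329) → (52.0820,148.2128) → (45.8258,149.8891) → (39.5696,148.2128) → (34.9897,143.6329) → (33.3134,137.3767) → (34.9897,131.1205) → (39.5696,126.5406) → (45.8258,124.8643) → (52.0820,126.5406) → (56.6619,131.1205) → (58.3382,137.3767), returning to the start.

Shape 3 is a closed polygon drawn with `<path>`. Its stroke #ff0000 means engrave at S201, F3682. After flipping Y the toolpath is (155.5821,160.4997) → (178.5852,65.1240) → (143.6020,115.8820) → (155.5821,160.4997), returning to the start.

Shape 4 is a regular polygon drawn with `<polygon>`. Its stroke #ff0000 means engrave at S201, F3682. After flipping Y the toolpath is (71.5916,144.2298) → (108.0015,81.6277) → (35.5816,81.3968) → (71.5916,144.2298), returning to the start.

Shape 5 is a quadratic bezier drawn with `<path>`. Its stroke #ff0000 means engrave at S201, F3682. After flipping Y the toolpath is (168.5720,103.0721) → (143.0135,112.1725) → (119.0313,117.7559) → (96.6253,119.8225) → (75.7956,118.3722) → (56.5421,113.4051) → (38.8649,104.9210).

Shape 6 is a line segment drawn with `<path>`. Its stroke #ff0000 means engrave at S201, F3682. After flipping Y the toolpath is (168.0121,146.7248) → (42.4794,114.9637).

; Generated by LaserGRBL
G21
G90
G00 X208.2863 Y72.6205
M3 S201
G1 X267.2585 Y48.8708 F3682
G1 X9.5872 Y181.2206
G1 X132.8613 Y191.0777
M5
G00 X58.3382 Y137.3767
M3 S201
G1 X56.6619 Y143.6329 F3682
G1 X52.0820 Y148.2128
G1 X45.8258 Y149.8891
G1 X39.5696 Y148.2128
G1 X34.9897 Y143.6329
G1 X33.3134 Y137.3767
G1 X34.9897 Y131.1205
G1 X39.5696 Y126.5406
G1 X45.8258 Y124.8643
G1 X52.0820 Y126.5406
G1 X56.6619 Y131.1205
G1 X58.3382 Y137.3767
M5
G00 X155.5821 Y160.4997
M3 S201
G1 X178.5852 Y65.1240 F3682
G1 X143.6020 Y115.8820
G1 X155.5821 Y160.4997
M5
G00 X71.5916 Y144.2298
M3 S201
G1 X108.0015 Y81.6277 F3682
G1 X35.5816 Y81.3968
G1 X71.5916 Y144.2298
M5
G00 X168.5720 Y103.0721
M3 S201
G1 X143.0135 Y112.1725 F3682
G1 X119.0313 Y117.7559
G1 X96.6253 Y119.8225
G1 X75.7956 Y118.3722
G1 X56.5421 Y113.4051
G1 X38.8649 Y104.9210
M5
G00 X168.0121 Y146.7248
M3 S201
G1 X42.4794 Y114.9637 F3682
M5
G00 X0.0000 Y0.0000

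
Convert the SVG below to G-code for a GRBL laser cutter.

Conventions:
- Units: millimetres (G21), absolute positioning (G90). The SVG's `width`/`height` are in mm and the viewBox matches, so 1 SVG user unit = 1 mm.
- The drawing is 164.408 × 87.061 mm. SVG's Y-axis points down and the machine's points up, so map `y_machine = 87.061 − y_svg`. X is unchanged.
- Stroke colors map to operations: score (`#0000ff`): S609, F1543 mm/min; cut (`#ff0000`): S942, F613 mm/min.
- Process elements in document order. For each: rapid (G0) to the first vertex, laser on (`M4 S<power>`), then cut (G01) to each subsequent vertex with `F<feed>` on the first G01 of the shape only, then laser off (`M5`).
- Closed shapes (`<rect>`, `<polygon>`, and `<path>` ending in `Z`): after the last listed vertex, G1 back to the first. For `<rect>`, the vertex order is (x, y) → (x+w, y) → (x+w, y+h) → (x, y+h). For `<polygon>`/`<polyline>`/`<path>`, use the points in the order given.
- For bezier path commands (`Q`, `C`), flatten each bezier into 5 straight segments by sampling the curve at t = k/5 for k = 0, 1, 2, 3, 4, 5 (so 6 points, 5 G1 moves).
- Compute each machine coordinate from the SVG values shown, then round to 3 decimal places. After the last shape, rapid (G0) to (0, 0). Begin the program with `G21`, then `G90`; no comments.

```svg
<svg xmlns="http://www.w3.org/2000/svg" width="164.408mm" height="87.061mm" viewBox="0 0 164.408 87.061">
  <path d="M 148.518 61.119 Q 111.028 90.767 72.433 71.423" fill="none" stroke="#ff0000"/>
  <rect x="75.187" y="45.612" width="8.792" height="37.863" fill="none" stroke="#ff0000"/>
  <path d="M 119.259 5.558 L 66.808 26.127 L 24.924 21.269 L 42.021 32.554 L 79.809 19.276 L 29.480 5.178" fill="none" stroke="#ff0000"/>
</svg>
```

G21
G90
G0 X148.518 Y25.942
M4 S942
G01 X133.478 Y16.042 F613
G01 X118.349 Y10.062
G01 X103.132 Y8.002
G01 X87.827 Y9.860
G01 X72.433 Y15.638
M5
G0 X75.187 Y41.449
M4 S942
G01 X83.979 Y41.449 F613
G01 X83.979 Y3.586
G01 X75.187 Y3.586
G01 X75.187 Y41.449
M5
G0 X119.259 Y81.503
M4 S942
G01 X66.808 Y60.934 F613
G01 X24.924 Y65.792
G01 X42.021 Y54.507
G01 X79.809 Y67.785
G01 X29.480 Y81.883
M5
G0 X0.000 Y0.000

viewBox `0 0 164.408 87.061` with mm width/height → 1 unit = 1 mm. Flip: y_m = 87.061 − y_svg.

**Shape 1** — `<path>` quadratic bezier, stroke `#ff0000` → cut (S942, F613). Control points (SVG): P0=(148.518,61.119), P1=(111.028,90.767), P2=(72.433,71.423); sampled at t=k/5. Machine vertices: (148.518,25.942) → (133.478,16.042) → (118.349,10.062) → (103.132,8.002) → (87.827,9.860) → (72.433,15.638). Open path.

**Shape 2** — `<rect>` rectangle, stroke `#ff0000` → cut (S942, F613). Machine vertices: (75.187,41.449) → (83.979,41.449) → (83.979,3.586) → (75.187,3.586) → (75.187,41.449). Closed: final G1 returns to the first vertex.

**Shape 3** — `<path>` open polyline, stroke `#ff0000` → cut (S942, F613). Machine vertices: (119.259,81.503) → (66.808,60.934) → (24.924,65.792) → (42.021,54.507) → (79.809,67.785) → (29.480,81.883). Open path.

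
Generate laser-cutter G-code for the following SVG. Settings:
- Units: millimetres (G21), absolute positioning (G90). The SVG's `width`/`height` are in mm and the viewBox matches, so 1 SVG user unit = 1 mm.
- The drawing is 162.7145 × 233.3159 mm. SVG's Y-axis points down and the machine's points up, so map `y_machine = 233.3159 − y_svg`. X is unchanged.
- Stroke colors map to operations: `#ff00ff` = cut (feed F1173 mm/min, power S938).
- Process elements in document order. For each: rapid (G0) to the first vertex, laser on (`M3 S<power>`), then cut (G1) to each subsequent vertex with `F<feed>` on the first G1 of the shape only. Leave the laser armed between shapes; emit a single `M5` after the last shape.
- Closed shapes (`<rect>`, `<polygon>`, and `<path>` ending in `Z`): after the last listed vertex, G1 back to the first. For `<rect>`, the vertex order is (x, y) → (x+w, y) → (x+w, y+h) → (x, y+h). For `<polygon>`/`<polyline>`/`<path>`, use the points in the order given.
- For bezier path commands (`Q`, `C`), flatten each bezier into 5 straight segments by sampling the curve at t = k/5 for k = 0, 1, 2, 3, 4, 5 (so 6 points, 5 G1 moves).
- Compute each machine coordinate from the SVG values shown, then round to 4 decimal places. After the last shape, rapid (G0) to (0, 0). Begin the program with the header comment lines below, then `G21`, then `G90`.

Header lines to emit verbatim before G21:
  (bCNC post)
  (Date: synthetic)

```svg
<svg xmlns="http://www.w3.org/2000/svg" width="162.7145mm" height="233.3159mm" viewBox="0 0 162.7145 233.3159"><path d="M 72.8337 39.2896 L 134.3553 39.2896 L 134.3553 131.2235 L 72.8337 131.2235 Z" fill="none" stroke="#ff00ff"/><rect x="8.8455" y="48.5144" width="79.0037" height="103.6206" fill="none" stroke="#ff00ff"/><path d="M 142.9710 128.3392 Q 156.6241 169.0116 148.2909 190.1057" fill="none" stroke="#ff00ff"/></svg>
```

(bCNC post)
(Date: synthetic)
G21
G90
G0 X72.8337 Y194.0263
M3 S938
G1 X134.3553 Y194.0263 F1173
G1 X134.3553 Y102.0924
G1 X72.8337 Y102.0924
G1 X72.8337 Y194.0263
G0 X8.8455 Y184.8015
M3 S938
G1 X87.8492 Y184.8015 F1173
G1 X87.8492 Y81.1809
G1 X8.8455 Y81.1809
G1 X8.8455 Y184.8015
G0 X142.9710 Y104.9767
M3 S938
G1 X147.5528 Y89.4909 F1173
G1 X150.3757 Y75.5713
G1 X151.4397 Y63.2180
G1 X150.7447 Y52.4310
G1 X148.2909 Y43.2102
M5
G0 X0.0000 Y0.0000

1 u = 1 mm; y_m = 233.3159 − y.

[1] `<path>` rectangle, #ff00ff→cut S938 F1173: (72.8337,194.0263) → (134.3553,194.0263) → (134.3553,102.0924) → (72.8337,102.0924) → (72.8337,194.0263) (closed)

[2] `<rect>` rectangle, #ff00ff→cut S938 F1173: (8.8455,184.8015) → (87.8492,184.8015) → (87.8492,81.1809) → (8.8455,81.1809) → (8.8455,184.8015) (closed)

[3] `<path>` quadratic bezier, #ff00ff→cut S938 F1173: (142.9710,104.9767) → (147.5528,89.4909) → (150.3757,75.5713) → (151.4397,63.2180) → (150.7447,52.4310) → (148.2909,43.2102)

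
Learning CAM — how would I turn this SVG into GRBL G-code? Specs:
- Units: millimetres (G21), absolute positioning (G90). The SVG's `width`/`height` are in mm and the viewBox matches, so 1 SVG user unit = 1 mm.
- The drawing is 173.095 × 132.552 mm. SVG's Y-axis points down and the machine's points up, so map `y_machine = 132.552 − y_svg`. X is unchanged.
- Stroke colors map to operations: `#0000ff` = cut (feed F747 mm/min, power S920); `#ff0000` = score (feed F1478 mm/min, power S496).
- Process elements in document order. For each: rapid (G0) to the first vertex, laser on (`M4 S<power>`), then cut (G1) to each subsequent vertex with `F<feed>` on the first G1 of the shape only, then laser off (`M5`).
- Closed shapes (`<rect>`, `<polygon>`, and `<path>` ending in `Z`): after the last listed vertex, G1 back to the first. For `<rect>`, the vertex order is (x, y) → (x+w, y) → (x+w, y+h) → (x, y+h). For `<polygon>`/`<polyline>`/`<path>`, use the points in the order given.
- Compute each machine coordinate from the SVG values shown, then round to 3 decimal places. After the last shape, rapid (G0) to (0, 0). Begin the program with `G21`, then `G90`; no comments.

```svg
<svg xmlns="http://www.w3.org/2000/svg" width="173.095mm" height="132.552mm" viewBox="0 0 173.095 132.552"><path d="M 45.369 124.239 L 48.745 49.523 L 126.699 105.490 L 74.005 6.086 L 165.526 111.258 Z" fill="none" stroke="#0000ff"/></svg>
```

G21
G90
G0 X45.369 Y8.313
M4 S920
G1 X48.745 Y83.029 F747
G1 X126.699 Y27.062
G1 X74.005 Y126.466
G1 X165.526 Y21.294
G1 X45.369 Y8.313
M5
G0 X0.000 Y0.000

viewBox `0 0 173.095 132.552` with mm width/height → 1 unit = 1 mm. Flip: y_m = 132.552 − y_svg.

**Shape 1** — `<path>` closed polygon, stroke `#0000ff` → cut (S920, F747). Machine vertices: (45.369,8.313) → (48.745,83.029) → (126.699,27.062) → (74.005,126.466) → (165.526,21.294) → (45.369,8.313). Closed: final G1 returns to the first vertex.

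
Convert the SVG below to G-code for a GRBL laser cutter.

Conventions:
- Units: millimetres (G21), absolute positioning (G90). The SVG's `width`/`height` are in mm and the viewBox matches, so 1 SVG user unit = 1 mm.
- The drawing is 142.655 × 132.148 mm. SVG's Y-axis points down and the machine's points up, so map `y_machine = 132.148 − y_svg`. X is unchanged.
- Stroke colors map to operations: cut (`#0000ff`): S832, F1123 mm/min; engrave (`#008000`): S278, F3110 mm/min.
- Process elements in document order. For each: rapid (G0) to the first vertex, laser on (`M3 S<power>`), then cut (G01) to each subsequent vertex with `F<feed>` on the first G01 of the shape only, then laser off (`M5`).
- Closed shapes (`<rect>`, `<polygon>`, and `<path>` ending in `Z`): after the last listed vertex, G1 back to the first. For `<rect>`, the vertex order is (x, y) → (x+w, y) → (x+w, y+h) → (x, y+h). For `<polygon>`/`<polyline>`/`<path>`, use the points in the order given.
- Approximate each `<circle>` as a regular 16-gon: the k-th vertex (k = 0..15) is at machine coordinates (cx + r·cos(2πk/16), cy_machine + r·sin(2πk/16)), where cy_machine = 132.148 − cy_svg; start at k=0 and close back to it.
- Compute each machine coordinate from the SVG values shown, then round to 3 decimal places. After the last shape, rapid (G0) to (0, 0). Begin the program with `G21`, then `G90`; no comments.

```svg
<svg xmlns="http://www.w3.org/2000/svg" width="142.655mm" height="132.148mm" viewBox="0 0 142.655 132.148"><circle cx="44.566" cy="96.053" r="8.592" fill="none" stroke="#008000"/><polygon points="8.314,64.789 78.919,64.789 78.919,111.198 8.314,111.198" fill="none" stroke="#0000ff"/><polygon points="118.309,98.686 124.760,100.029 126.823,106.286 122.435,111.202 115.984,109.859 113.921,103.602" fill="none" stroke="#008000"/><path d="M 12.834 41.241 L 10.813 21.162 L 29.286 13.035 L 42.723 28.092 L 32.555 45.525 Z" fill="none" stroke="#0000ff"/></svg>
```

G21
G90
G0 X53.158 Y36.095
M3 S278
G01 X52.504 Y39.383 F3110
G01 X50.641 Y42.170
G01 X47.854 Y44.033
G01 X44.566 Y44.687
G01 X41.278 Y44.033
G01 X38.491 Y42.170
G01 X36.628 Y39.383
G01 X35.974 Y36.095
G01 X36.628 Y32.807
G01 X38.491 Y30.020
G01 X41.278 Y28.157
G01 X44.566 Y27.503
G01 X47.854 Y28.157
G01 X50.641 Y30.020
G01 X52.504 Y32.807
G01 X53.158 Y36.095
M5
G0 X8.314 Y67.359
M3 S832
G01 X78.919 Y67.359 F1123
G01 X78.919 Y20.950
G01 X8.314 Y20.950
G01 X8.314 Y67.359
M5
G0 X118.309 Y33.462
M3 S278
G01 X124.760 Y32.119 F3110
G01 X126.823 Y25.862
G01 X122.435 Y20.946
G01 X115.984 Y22.289
G01 X113.921 Y28.546
G01 X118.309 Y33.462
M5
G0 X12.834 Y90.907
M3 S832
G01 X10.813 Y110.986 F1123
G01 X29.286 Y119.113
G01 X42.723 Y104.056
G01 X32.555 Y86.623
G01 X12.834 Y90.907
M5
G0 X0.000 Y0.000

Since the viewBox matches the mm dimensions, user units are millimetres directly. The only transform is the Y-flip y_m = 132.148 − y_svg.

Shape 1 is a circle drawn with `<circle>`. Its stroke #008000 means engrave at S278, F3110. After flipping Y the toolpath is (53.158,36.095) → (52.504,39.383) → (50.641,42.170) → (47.854,44.033) → (44.566,44.687) → (41.278,44.033) → (38.491,42.170) → (36.628,39.383) → (35.974,36.095) → (36.628,32.807) → (38.491,30.020) → (41.278,28.157) → (44.566,27.503) → (47.854,28.157) → (50.641,30.020) → (52.504,32.807) → (53.158,36.095), returning to the start.

Shape 2 is a rectangle drawn with `<polygon>`. Its stroke #0000ff means cut at S832, F1123. After flipping Y the toolpath is (8.314,67.359) → (78.919,67.359) → (78.919,20.950) → (8.314,20.950) → (8.314,67.359), returning to the start.

Shape 3 is a regular polygon drawn with `<polygon>`. Its stroke #008000 means engrave at S278, F3110. After flipping Y the toolpath is (118.309,33.462) → (124.760,32.119) → (126.823,25.862) → (122.435,20.946) → (115.984,22.289) → (113.921,28.546) → (118.309,33.462), returning to the start.

Shape 4 is a regular polygon drawn with `<path>`. Its stroke #0000ff means cut at S832, F1123. After flipping Y the toolpath is (12.834,90.907) → (10.813,110.986) → (29.286,119.113) → (42.723,104.056) → (32.555,86.623) → (12.834,90.907), returning to the start.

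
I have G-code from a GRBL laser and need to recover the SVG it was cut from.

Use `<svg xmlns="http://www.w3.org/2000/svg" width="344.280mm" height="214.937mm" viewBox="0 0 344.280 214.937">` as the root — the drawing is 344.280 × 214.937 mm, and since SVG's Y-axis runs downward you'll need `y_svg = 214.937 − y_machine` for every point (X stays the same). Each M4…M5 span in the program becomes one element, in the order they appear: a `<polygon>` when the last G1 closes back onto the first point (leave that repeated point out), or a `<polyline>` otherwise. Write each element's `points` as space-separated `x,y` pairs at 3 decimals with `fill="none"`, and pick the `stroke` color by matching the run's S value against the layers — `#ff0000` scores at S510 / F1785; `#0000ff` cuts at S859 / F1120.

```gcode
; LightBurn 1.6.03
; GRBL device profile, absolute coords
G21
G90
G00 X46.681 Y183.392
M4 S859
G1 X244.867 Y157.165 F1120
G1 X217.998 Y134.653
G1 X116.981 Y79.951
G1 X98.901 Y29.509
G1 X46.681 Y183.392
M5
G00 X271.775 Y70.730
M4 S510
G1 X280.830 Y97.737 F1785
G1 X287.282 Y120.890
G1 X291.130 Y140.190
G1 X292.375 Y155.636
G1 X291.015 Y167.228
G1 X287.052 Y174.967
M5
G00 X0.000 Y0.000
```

<svg xmlns="http://www.w3.org/2000/svg" width="344.280mm" height="214.937mm" viewBox="0 0 344.280 214.937">
  <polygon points="46.681,31.545 244.867,57.772 217.998,80.284 116.981,134.986 98.901,185.428" fill="none" stroke="#0000ff"/>
  <polyline points="271.775,144.207 280.830,117.200 287.282,94.047 291.130,74.747 292.375,59.301 291.015,47.709 287.052,39.970" fill="none" stroke="#ff0000"/>
</svg>

Machine Y-up, SVG Y-down with viewBox height 214.937, so y_svg = 214.937 − y_machine; X carries over.

Run 1: S859 ⇒ cut layer `#0000ff`. The run returns to its start, so emit a `<polygon>` with points (Y-flipped): 46.681,31.545 244.867,57.772 217.998,80.284 116.981,134.986 98.901,185.428.

Run 2: S510 ⇒ score layer `#ff0000`. The run is open, so emit a `<polyline>` with points (Y-flipped): 271.775,144.207 280.830,117.200 287.282,94.047 291.130,74.747 292.375,59.301 291.015,47.709 287.052,39.970.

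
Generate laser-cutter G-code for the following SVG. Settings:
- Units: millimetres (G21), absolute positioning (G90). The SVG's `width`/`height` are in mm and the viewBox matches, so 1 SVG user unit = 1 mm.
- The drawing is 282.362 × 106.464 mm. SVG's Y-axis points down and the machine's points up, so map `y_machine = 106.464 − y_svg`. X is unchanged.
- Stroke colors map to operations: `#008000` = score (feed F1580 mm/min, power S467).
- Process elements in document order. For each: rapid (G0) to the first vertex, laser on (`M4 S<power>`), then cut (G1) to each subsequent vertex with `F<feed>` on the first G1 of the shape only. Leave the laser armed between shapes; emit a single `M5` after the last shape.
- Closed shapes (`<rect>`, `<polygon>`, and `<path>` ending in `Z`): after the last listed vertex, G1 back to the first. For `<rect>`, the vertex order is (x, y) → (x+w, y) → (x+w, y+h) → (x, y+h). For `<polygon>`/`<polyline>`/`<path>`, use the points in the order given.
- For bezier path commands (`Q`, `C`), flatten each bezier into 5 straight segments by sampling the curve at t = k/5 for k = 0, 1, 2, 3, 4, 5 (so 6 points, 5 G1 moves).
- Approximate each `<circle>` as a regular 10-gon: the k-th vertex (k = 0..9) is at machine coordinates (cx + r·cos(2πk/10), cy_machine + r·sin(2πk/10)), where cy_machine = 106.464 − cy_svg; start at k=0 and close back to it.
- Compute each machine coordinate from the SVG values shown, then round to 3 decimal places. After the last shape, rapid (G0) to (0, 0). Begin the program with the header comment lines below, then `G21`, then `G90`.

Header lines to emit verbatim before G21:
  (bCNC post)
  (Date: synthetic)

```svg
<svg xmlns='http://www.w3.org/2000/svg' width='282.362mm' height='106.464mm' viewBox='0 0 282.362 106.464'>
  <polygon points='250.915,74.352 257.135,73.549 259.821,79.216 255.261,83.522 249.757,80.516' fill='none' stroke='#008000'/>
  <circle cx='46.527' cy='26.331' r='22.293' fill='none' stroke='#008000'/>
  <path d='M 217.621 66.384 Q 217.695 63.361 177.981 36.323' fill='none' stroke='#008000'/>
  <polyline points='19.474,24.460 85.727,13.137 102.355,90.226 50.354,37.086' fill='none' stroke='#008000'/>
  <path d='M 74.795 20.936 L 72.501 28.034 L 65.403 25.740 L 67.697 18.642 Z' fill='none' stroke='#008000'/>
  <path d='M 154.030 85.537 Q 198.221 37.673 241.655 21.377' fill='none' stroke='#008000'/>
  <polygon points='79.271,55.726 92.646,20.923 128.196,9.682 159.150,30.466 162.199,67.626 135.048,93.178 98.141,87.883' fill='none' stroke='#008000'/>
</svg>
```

Since the viewBox matches the mm dimensions, user units are millimetres directly. The only transform is the Y-flip y_m = 106.464 − y_svg.

Shape 1 is a regular polygon drawn with `<polygon>`. Its stroke #008000 means score at S467, F1580. After flipping Y the toolpath is (250.915,32.112) → (257.135,32.915) → (259.821,27.248) → (255.261,22.942) → (249.757,25.948) → (250.915,32.112), returning to the start.

Shape 2 is a circle drawn with `<circle>`. Its stroke #008000 means score at S467, F1580. After flipping Y the toolpath is (68.820,80.133) → (64.562,93.236) → (53.416,101.335) → (39.638,101.335) → (28.492,93.236) → (24.234,80.133) → (28.492,67.030) → (39.638,58.931) → (53.416,58.931) → (64.562,67.030) → (68.820,80.133), returning to the start.

Shape 3 is a quadratic bezier drawn with `<path>`. Its stroke #008000 means score at S467, F1580. After flipping Y the toolpath is (217.621,40.080) → (216.059,42.250) → (211.314,46.341) → (203.386,52.353) → (192.275,60.286) → (177.981,70.141).

Shape 4 is a open polyline drawn with `<polyline>`. Its stroke #008000 means score at S467, F1580. After flipping Y the toolpath is (19.474,82.004) → (85.727,93.327) → (102.355,16.238) → (50.354,69.378).

Shape 5 is a regular polygon drawn with `<path>`. Its stroke #008000 means score at S467, F1580. After flipping Y the toolpath is (74.795,85.528) → (72.501,78.430) → (65.403,80.724) → (67.697,87.822) → (74.795,85.528), returning to the start.

Shape 6 is a quadratic bezier drawn with `<path>`. Its stroke #008000 means score at S467, F1580. After flipping Y the toolpath is (154.030,20.927) → (171.676,38.810) → (189.262,54.167) → (206.787,66.999) → (224.251,77.306) → (241.655,85.087).

Shape 7 is a regular polygon drawn with `<polygon>`. Its stroke #008000 means score at S467, F1580. After flipping Y the toolpath is (79.271,50.738) → (92.646,85.541) → (128.196,96.782) → (159.150,75.998) → (162.199,38.838) → (135.048,13.286) → (98.141,18.581) → (79.271,50.738), returning to the start.

(bCNC post)
(Date: synthetic)
G21
G90
G0 X250.915 Y32.112
M4 S467
G1 X257.135 Y32.915 F1580
G1 X259.821 Y27.248
G1 X255.261 Y22.942
G1 X249.757 Y25.948
G1 X250.915 Y32.112
G0 X68.820 Y80.133
M4 S467
G1 X64.562 Y93.236 F1580
G1 X53.416 Y101.335
G1 X39.638 Y101.335
G1 X28.492 Y93.236
G1 X24.234 Y80.133
G1 X28.492 Y67.030
G1 X39.638 Y58.931
G1 X53.416 Y58.931
G1 X64.562 Y67.030
G1 X68.820 Y80.133
G0 X217.621 Y40.080
M4 S467
G1 X216.059 Y42.250 F1580
G1 X211.314 Y46.341
G1 X203.386 Y52.353
G1 X192.275 Y60.286
G1 X177.981 Y70.141
G0 X19.474 Y82.004
M4 S467
G1 X85.727 Y93.327 F1580
G1 X102.355 Y16.238
G1 X50.354 Y69.378
G0 X74.795 Y85.528
M4 S467
G1 X72.501 Y78.430 F1580
G1 X65.403 Y80.724
G1 X67.697 Y87.822
G1 X74.795 Y85.528
G0 X154.030 Y20.927
M4 S467
G1 X171.676 Y38.810 F1580
G1 X189.262 Y54.167
G1 X206.787 Y66.999
G1 X224.251 Y77.306
G1 X241.655 Y85.087
G0 X79.271 Y50.738
M4 S467
G1 X92.646 Y85.541 F1580
G1 X128.196 Y96.782
G1 X159.150 Y75.998
G1 X162.199 Y38.838
G1 X135.048 Y13.286
G1 X98.141 Y18.581
G1 X79.271 Y50.738
M5
G0 X0.000 Y0.000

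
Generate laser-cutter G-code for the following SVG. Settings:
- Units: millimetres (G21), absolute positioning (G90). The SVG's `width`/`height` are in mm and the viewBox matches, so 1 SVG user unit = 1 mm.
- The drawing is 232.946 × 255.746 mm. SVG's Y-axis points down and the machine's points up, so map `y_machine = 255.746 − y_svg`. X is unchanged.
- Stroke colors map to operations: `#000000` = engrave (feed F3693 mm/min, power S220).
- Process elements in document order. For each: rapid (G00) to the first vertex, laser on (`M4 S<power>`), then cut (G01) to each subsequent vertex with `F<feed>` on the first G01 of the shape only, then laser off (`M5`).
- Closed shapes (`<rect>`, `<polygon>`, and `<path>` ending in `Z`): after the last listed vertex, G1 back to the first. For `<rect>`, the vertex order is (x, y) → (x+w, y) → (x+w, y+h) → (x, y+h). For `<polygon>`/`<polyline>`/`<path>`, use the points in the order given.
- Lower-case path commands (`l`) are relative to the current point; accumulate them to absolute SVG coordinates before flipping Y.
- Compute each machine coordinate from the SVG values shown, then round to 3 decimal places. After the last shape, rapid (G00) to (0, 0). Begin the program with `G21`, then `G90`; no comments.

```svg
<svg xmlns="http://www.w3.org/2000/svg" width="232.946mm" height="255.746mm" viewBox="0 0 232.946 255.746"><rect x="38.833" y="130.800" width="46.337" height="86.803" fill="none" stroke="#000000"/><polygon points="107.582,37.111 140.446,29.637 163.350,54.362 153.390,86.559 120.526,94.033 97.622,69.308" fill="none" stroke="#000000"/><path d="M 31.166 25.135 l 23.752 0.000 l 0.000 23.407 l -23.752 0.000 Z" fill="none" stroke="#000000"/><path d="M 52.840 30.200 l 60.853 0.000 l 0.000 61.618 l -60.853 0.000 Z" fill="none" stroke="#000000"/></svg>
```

G21
G90
G00 X38.833 Y124.946
M4 S220
G01 X85.170 Y124.946 F3693
G01 X85.170 Y38.143
G01 X38.833 Y38.143
G01 X38.833 Y124.946
M5
G00 X107.582 Y218.635
M4 S220
G01 X140.446 Y226.109 F3693
G01 X163.350 Y201.384
G01 X153.390 Y169.187
G01 X120.526 Y161.713
G01 X97.622 Y186.438
G01 X107.582 Y218.635
M5
G00 X31.166 Y230.611
M4 S220
G01 X54.918 Y230.611 F3693
G01 X54.918 Y207.204
G01 X31.166 Y207.204
G01 X31.166 Y230.611
M5
G00 X52.840 Y225.546
M4 S220
G01 X113.693 Y225.546 F3693
G01 X113.693 Y163.928
G01 X52.840 Y163.928
G01 X52.840 Y225.546
M5
G00 X0.000 Y0.000

1 u = 1 mm; y_m = 255.746 − y.

[1] `<rect>` rectangle, #000000→engrave S220 F3693: (38.833,124.946) → (85.170,124.946) → (85.170,38.143) → (38.833,38.143) → (38.833,124.946) (closed)

[2] `<polygon>` regular polygon, #000000→engrave S220 F3693: (107.582,218.635) → (140.446,226.109) → (163.350,201.384) → (153.390,169.187) → (120.526,161.713) → (97.622,186.438) → (107.582,218.635) (closed)

[3] `<path>` rectangle, #000000→engrave S220 F3693: (31.166,230.611) → (54.918,230.611) → (54.918,207.204) → (31.166,207.204) → (31.166,230.611) (closed)

[4] `<path>` rectangle, #000000→engrave S220 F3693: (52.840,225.546) → (113.693,225.546) → (113.693,163.928) → (52.840,163.928) → (52.840,225.546) (closed)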